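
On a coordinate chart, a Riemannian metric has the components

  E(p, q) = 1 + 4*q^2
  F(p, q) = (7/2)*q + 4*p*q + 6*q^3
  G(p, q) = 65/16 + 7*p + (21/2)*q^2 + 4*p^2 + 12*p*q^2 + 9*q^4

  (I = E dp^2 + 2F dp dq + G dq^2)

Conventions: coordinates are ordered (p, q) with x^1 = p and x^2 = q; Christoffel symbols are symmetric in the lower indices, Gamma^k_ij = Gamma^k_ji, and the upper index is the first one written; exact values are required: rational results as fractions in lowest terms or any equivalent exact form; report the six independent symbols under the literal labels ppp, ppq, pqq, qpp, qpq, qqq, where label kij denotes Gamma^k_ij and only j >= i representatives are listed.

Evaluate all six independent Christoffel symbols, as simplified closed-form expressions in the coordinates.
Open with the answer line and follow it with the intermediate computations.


Answer: Gamma_ppp = 0, Gamma_ppq = 64*q/(64*p^2 + 192*p*q^2 + 112*p + 144*q^4 + 232*q^2 + 65), Gamma_pqq = 192*q^2/(64*p^2 + 192*p*q^2 + 112*p + 144*q^4 + 232*q^2 + 65), Gamma_qpp = 0, Gamma_qpq = (64*p + 96*q^2 + 56)/(64*p^2 + 192*p*q^2 + 112*p + 144*q^4 + 232*q^2 + 65), Gamma_qqq = (192*p*q + 288*q^3 + 168*q)/(64*p^2 + 192*p*q^2 + 112*p + 144*q^4 + 232*q^2 + 65)

E = 1 + 4*q^2; F = (7/2)*q + 4*p*q + 6*q^3; G = 65/16 + 7*p + (21/2)*q^2 + 4*p^2 + 12*p*q^2 + 9*q^4
Gamma^k_ij = (1/2) g^{kl} (d_i g_jl + d_j g_il - d_l g_ij), with g^inv = (1/(EG-F^2)) [[G, -F], [-F, E]]
first partials: E_p = 0, E_q = 8*q, F_p = 4*q, F_q = 7/2 + 4*p + 18*q^2, G_p = 7 + 8*p + 12*q^2, G_q = 21*q + 24*p*q + 36*q^3
D = EG - F^2 = 65/16 + 7*p + (29/2)*q^2 + 4*p^2 + 12*p*q^2 + 9*q^4
expanded: Gamma^p_pp = (G E_p - 2F F_p + F E_q)/(2D), Gamma^p_pq = (G E_q - F G_p)/(2D), Gamma^p_qq = (2G F_q - G G_p - F G_q)/(2D), Gamma^q_pp = (2E F_p - E E_q - F E_p)/(2D), Gamma^q_pq = (E G_p - F E_q)/(2D), Gamma^q_qq = (E G_q - 2F F_q + F G_p)/(2D); substitute and cancel common factors


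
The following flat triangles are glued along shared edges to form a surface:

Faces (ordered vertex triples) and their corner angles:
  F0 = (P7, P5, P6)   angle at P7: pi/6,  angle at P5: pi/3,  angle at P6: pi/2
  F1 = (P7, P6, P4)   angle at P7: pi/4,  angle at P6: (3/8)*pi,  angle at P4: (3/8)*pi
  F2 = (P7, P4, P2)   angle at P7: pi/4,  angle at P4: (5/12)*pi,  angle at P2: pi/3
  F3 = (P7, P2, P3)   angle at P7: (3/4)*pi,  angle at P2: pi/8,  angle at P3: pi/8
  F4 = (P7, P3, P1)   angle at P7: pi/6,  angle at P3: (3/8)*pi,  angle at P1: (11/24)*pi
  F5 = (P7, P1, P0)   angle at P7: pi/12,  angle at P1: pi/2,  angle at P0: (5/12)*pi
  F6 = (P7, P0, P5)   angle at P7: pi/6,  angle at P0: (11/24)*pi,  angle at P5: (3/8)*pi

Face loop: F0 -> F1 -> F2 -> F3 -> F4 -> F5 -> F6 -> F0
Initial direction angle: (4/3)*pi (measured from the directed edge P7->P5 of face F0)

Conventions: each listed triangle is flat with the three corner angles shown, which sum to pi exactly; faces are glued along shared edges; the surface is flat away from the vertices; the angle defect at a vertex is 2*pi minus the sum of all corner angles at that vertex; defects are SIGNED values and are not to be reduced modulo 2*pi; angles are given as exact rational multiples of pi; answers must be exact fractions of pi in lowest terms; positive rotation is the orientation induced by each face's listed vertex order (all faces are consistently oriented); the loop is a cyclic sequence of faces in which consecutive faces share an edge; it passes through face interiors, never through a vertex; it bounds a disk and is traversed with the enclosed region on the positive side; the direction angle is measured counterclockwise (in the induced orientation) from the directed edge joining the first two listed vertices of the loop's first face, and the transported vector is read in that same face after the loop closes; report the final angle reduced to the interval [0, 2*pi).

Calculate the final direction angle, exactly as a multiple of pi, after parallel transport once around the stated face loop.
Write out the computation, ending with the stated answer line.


enclosed vertex P7: corner angles sum to (11/6)*pi, defect = 2*pi - (11/6)*pi = pi/6
final direction = starting direction + enclosed defect total, reduced mod 2*pi (induced orientation)
final angle = (4/3)*pi + pi/6 = (3/2)*pi (mod 2*pi)

Answer: final direction angle = (3/2)*pi


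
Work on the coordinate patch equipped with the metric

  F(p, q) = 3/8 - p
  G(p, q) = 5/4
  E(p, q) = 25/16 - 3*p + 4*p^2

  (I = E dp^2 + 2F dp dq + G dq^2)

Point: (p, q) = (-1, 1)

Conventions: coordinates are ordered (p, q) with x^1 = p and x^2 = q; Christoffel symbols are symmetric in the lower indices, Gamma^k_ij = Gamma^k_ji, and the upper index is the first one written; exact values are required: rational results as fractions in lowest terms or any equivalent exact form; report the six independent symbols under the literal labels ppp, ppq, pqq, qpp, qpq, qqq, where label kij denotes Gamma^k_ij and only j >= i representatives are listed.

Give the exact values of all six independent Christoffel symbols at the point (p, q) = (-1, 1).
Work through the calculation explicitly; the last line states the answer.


E = 137/16, F = 11/8, G = 5/4 at the point
E_p = -11, E_q = 0, F_p = -1, F_q = 0, G_p = 0, G_q = 0
EG - F^2 = 141/16;  g^inv = (16/141) * [[5/4, -11/8], [-11/8, 137/16]]
first-kind symbols [ij,l] = (1/2)(d_i g_jl + d_j g_il - d_l g_ij): [pp,p] = E_p/2 = -11/2, [pp,q] = F_p - E_q/2 = -1, [pq,p] = E_q/2 = 0, [pq,q] = G_p/2 = 0, [qq,p] = F_q - G_p/2 = 0, [qq,q] = G_q/2 = 0
Gamma^p_ij = (G*[ij,p] - F*[ij,q])/(EG - F^2), Gamma^q_ij = (E*[ij,q] - F*[ij,p])/(EG - F^2)

Answer: Gamma_ppp = -88/141, Gamma_ppq = 0, Gamma_pqq = 0, Gamma_qpp = -16/141, Gamma_qpq = 0, Gamma_qqq = 0


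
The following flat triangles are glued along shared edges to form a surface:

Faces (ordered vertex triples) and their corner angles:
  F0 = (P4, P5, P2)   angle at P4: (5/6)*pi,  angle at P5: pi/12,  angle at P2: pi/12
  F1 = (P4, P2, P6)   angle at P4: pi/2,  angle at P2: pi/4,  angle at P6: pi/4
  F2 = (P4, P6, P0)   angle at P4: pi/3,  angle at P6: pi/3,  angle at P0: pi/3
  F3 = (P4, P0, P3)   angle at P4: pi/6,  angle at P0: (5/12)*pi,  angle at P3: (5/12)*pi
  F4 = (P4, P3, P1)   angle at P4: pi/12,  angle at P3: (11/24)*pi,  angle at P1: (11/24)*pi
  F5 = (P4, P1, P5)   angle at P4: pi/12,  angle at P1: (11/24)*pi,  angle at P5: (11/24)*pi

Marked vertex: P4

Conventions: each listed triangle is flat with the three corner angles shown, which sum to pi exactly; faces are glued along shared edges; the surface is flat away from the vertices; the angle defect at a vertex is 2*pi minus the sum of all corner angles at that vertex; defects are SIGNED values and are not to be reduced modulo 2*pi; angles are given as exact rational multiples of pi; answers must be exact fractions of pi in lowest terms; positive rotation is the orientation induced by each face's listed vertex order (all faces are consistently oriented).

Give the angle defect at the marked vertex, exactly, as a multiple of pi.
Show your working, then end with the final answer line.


Sum of corner angles at P4: 2*pi
defect = 2*pi - 2*pi

Answer: defect(P4) = 0


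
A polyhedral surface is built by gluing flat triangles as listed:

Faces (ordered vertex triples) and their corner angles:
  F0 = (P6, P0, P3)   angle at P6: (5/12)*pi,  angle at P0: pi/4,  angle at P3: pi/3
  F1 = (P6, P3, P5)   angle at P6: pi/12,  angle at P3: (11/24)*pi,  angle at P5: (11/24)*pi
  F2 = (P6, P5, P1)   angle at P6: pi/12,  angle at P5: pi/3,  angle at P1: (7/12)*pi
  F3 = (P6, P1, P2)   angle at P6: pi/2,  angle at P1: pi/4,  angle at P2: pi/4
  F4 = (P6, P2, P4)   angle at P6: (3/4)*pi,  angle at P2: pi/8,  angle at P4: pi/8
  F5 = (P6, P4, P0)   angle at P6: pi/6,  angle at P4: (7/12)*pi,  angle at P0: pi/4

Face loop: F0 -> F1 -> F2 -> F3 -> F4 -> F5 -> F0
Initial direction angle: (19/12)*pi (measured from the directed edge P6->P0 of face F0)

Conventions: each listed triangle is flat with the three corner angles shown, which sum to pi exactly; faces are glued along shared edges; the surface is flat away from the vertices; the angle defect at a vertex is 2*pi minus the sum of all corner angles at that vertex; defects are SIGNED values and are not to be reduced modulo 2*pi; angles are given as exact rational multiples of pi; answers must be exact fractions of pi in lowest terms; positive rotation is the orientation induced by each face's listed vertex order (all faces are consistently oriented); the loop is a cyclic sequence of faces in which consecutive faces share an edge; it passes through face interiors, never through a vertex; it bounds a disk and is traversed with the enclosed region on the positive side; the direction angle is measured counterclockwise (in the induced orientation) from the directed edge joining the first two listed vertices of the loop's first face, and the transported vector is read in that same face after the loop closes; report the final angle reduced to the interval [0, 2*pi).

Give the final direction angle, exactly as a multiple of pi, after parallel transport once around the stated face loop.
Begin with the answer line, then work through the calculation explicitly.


Answer: final direction angle = (19/12)*pi

enclosed vertex P6: corner angles sum to 2*pi, defect = 2*pi - 2*pi = 0
the final direction is the initial angle plus the enclosed defects, taken mod 2*pi in the induced orientation
final angle = (19/12)*pi + 0 = (19/12)*pi (mod 2*pi)


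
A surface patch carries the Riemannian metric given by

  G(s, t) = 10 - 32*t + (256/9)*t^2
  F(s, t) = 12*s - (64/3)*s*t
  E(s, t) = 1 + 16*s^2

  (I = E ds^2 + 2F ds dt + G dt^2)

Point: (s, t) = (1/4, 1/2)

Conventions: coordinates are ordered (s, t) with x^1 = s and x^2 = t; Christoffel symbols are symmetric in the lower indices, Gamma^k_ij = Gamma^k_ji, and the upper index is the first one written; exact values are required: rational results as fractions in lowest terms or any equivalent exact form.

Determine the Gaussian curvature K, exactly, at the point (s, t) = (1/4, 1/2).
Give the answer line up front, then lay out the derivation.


Answer: K = -1728/361

E = 2, F = 1/3, G = 10/9, EG - F^2 = 19/9 at the point
E_s = 8, E_t = 0, F_s = 4/3, F_t = -16/3, G_s = 0, G_t = -32/9
E_tt = 0, F_st = -64/3, G_ss = 0
The intrinsic route: Brioschi's K = (det M1 - det M2)/(EG - F^2)^2.
M1 = [[-E_tt/2 + F_st - G_ss/2, E_s/2, F_s - E_t/2], [F_t - G_s/2, E, F], [G_t/2, F, G]] = [[-64/3, 4, 4/3], [-16/3, 2, 1/3], [-16/9, 1/3, 10/9]]; det M1 = -64/3
M2 = [[0, E_t/2, G_s/2], [E_t/2, E, F], [G_s/2, F, G]] = [[0, 0, 0], [0, 2, 1/3], [0, 1/3, 10/9]]; det M2 = 0
det M1 - det M2 = -64/3; K = -64/3 / (19/9)^2 = -1728/361


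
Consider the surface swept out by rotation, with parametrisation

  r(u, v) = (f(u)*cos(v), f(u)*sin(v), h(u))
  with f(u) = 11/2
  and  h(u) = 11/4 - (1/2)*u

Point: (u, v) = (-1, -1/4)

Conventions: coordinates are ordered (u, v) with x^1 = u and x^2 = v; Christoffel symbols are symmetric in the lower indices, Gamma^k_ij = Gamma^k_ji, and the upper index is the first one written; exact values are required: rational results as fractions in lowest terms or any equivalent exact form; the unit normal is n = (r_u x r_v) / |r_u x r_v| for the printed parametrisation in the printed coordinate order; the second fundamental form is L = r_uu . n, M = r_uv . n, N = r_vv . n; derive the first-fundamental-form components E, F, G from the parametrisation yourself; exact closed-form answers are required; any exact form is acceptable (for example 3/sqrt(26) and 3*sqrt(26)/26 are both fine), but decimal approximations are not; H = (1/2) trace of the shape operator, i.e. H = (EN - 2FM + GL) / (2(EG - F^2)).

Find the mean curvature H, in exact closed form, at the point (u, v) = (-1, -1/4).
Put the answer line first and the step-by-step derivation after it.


Answer: H = -1/11

f = 11/2, f' = 0, f'' = 0, h' = -1/2, h'' = 0
E = 1/4, F = 0, G = 121/4; answer radicand W^2 = 1/4
unnormalised second-form numerators: l = 0, m = 0, n = -11/4; L = l/sqrt(1/4), and similarly M = m/sqrt(W^2), N = n/sqrt(W^2)
H = (E*n - 2*F*m + G*l) / (2*(EG - F^2)*sqrt(W^2)); E*n - 2*F*m + G*l = -11/16, EG - F^2 = 121/16, so H = (-1/22)/sqrt(1/4)


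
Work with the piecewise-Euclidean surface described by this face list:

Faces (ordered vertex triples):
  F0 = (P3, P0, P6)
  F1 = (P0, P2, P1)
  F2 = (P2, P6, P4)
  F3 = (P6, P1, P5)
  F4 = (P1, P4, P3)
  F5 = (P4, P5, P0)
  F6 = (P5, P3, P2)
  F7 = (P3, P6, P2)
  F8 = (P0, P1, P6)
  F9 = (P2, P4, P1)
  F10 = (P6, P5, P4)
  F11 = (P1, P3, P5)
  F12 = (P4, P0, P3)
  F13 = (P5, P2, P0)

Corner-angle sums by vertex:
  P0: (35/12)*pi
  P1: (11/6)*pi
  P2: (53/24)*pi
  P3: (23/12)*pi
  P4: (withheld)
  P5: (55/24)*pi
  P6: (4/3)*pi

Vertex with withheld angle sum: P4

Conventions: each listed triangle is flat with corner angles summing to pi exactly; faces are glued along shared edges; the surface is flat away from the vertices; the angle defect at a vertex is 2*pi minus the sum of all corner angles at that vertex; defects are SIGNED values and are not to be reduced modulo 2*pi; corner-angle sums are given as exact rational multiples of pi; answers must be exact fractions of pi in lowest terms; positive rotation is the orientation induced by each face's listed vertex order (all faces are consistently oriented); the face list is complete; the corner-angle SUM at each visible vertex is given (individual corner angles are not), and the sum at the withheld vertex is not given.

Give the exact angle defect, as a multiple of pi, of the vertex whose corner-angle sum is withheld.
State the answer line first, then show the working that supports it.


Answer: defect(P4) = pi/2

V = 7, E = 21, F = 14; chi = V - E + F = 0
Gauss-Bonnet: total defect = 2*pi*chi = 0; visible defects sum to -pi/2


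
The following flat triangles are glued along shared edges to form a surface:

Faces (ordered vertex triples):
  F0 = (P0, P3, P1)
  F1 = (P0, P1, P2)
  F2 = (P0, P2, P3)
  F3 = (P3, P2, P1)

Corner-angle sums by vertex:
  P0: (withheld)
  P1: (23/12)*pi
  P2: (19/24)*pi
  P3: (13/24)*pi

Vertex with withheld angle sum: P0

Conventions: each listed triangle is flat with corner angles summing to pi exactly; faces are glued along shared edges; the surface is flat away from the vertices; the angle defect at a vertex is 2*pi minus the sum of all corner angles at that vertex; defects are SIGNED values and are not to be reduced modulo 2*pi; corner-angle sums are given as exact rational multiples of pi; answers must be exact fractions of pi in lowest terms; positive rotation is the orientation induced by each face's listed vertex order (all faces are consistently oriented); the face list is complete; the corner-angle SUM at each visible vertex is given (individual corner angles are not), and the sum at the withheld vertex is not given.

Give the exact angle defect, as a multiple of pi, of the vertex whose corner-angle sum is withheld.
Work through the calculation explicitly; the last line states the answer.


V = 4, E = 6, F = 4; chi = V - E + F = 2
Gauss-Bonnet: total defect = 2*pi*chi = 4*pi; visible defects sum to (11/4)*pi

Answer: defect(P0) = (5/4)*pi


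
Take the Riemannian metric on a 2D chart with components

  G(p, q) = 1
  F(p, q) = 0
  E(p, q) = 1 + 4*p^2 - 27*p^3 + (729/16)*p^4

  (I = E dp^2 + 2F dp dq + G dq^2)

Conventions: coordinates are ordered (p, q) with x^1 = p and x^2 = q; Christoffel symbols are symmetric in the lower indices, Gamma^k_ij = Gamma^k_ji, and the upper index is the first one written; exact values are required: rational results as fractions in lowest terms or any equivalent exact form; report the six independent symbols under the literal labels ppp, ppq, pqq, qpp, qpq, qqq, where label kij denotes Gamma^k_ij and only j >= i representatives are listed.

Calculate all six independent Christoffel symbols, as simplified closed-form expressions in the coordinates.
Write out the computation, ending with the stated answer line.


E = 1 + 4*p^2 - 27*p^3 + (729/16)*p^4; F = 0; G = 1
Gamma^k_ij = (1/2) g^{kl} (d_i g_jl + d_j g_il - d_l g_ij), with g^inv = (1/(EG-F^2)) [[G, -F], [-F, E]]
first partials: E_p = 8*p - 81*p^2 + (729/4)*p^3, E_q = 0, F_p = 0, F_q = 0, G_p = 0, G_q = 0
D = EG - F^2 = 1 + 4*p^2 - 27*p^3 + (729/16)*p^4
expanded: Gamma^p_pp = (G E_p - 2F F_p + F E_q)/(2D), Gamma^p_pq = (G E_q - F G_p)/(2D), Gamma^p_qq = (2G F_q - G G_p - F G_q)/(2D), Gamma^q_pp = (2E F_p - E E_q - F E_p)/(2D), Gamma^q_pq = (E G_p - F E_q)/(2D), Gamma^q_qq = (E G_q - 2F F_q + F G_p)/(2D); substitute and cancel common factors

Answer: Gamma_ppp = (1458*p^3 - 648*p^2 + 64*p)/(729*p^4 - 432*p^3 + 64*p^2 + 16), Gamma_ppq = 0, Gamma_pqq = 0, Gamma_qpp = 0, Gamma_qpq = 0, Gamma_qqq = 0


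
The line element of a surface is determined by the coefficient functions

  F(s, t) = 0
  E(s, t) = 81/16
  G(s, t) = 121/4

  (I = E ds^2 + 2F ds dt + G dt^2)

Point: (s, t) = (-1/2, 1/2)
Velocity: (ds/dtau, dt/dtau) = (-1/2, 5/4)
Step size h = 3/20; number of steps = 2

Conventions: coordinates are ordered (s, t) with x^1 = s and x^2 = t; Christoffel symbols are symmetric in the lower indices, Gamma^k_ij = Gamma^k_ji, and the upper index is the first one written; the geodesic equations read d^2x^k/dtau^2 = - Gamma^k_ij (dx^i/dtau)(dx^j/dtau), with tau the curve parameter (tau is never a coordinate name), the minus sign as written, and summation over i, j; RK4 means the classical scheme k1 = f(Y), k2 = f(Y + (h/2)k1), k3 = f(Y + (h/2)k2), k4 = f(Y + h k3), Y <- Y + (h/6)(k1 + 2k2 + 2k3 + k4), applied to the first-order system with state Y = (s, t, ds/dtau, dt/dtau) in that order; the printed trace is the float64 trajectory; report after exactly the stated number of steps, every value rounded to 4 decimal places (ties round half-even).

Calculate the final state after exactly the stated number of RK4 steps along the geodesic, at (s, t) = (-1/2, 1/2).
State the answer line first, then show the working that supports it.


Answer: s = -0.6500, t = 0.8750, ds/dtau = -0.5000, dt/dtau = 1.2500

f(Y) = (ds/dtau, dt/dtau, -Gamma^s_ij Y'^i Y'^j, -Gamma^t_ij Y'^i Y'^j) with the Gammas evaluated at the stage position; h = 0.150000; intermediate values shown to 6 dp
step 0: s = -0.5000, t = 0.5000, ds/dtau = -0.5000, dt/dtau = 1.2500
step 1:
  k1: at (s, t) = (-0.500000, 0.500000), (ds/dtau, dt/dtau) = (-0.500000, 1.250000); Gamma_sss = 0.000000, Gamma_sst = 0.000000, Gamma_stt = 0.000000, Gamma_tss = 0.000000, Gamma_tst = 0.000000, Gamma_ttt = 0.000000; k1 = (-0.500000, 1.250000, 0.000000, 0.000000)
  k2: at (s, t) = (-0.537500, 0.593750), (ds/dtau, dt/dtau) = (-0.500000, 1.250000); Gamma_sss = 0.000000, Gamma_sst = 0.000000, Gamma_stt = 0.000000, Gamma_tss = 0.000000, Gamma_tst = 0.000000, Gamma_ttt = 0.000000; k2 = (-0.500000, 1.250000, 0.000000, 0.000000)
  k3: at (s, t) = (-0.537500, 0.593750), (ds/dtau, dt/dtau) = (-0.500000, 1.250000); Gamma_sss = 0.000000, Gamma_sst = 0.000000, Gamma_stt = 0.000000, Gamma_tss = 0.000000, Gamma_tst = 0.000000, Gamma_ttt = 0.000000; k3 = (-0.500000, 1.250000, 0.000000, 0.000000)
  k4: at (s, t) = (-0.575000, 0.687500), (ds/dtau, dt/dtau) = (-0.500000, 1.250000); Gamma_sss = 0.000000, Gamma_sst = 0.000000, Gamma_stt = 0.000000, Gamma_tss = 0.000000, Gamma_tst = 0.000000, Gamma_ttt = 0.000000; k4 = (-0.500000, 1.250000, 0.000000, 0.000000)
  Y <- Y + (h/6)(k1 + 2k2 + 2k3 + k4): s = -0.5750, t = 0.6875, ds/dtau = -0.5000, dt/dtau = 1.2500
step 2:
  k1: at (s, t) = (-0.575000, 0.687500), (ds/dtau, dt/dtau) = (-0.500000, 1.250000); Gamma_sss = 0.000000, Gamma_sst = 0.000000, Gamma_stt = 0.000000, Gamma_tss = 0.000000, Gamma_tst = 0.000000, Gamma_ttt = 0.000000; k1 = (-0.500000, 1.250000, 0.000000, 0.000000)
  k2: at (s, t) = (-0.612500, 0.781250), (ds/dtau, dt/dtau) = (-0.500000, 1.250000); Gamma_sss = 0.000000, Gamma_sst = 0.000000, Gamma_stt = 0.000000, Gamma_tss = 0.000000, Gamma_tst = 0.000000, Gamma_ttt = 0.000000; k2 = (-0.500000, 1.250000, 0.000000, 0.000000)
  k3: at (s, t) = (-0.612500, 0.781250), (ds/dtau, dt/dtau) = (-0.500000, 1.250000); Gamma_sss = 0.000000, Gamma_sst = 0.000000, Gamma_stt = 0.000000, Gamma_tss = 0.000000, Gamma_tst = 0.000000, Gamma_ttt = 0.000000; k3 = (-0.500000, 1.250000, 0.000000, 0.000000)
  k4: at (s, t) = (-0.650000, 0.875000), (ds/dtau, dt/dtau) = (-0.500000, 1.250000); Gamma_sss = 0.000000, Gamma_sst = 0.000000, Gamma_stt = 0.000000, Gamma_tss = 0.000000, Gamma_tst = 0.000000, Gamma_ttt = 0.000000; k4 = (-0.500000, 1.250000, 0.000000, 0.000000)
  Y <- Y + (h/6)(k1 + 2k2 + 2k3 + k4): s = -0.6500, t = 0.8750, ds/dtau = -0.5000, dt/dtau = 1.2500


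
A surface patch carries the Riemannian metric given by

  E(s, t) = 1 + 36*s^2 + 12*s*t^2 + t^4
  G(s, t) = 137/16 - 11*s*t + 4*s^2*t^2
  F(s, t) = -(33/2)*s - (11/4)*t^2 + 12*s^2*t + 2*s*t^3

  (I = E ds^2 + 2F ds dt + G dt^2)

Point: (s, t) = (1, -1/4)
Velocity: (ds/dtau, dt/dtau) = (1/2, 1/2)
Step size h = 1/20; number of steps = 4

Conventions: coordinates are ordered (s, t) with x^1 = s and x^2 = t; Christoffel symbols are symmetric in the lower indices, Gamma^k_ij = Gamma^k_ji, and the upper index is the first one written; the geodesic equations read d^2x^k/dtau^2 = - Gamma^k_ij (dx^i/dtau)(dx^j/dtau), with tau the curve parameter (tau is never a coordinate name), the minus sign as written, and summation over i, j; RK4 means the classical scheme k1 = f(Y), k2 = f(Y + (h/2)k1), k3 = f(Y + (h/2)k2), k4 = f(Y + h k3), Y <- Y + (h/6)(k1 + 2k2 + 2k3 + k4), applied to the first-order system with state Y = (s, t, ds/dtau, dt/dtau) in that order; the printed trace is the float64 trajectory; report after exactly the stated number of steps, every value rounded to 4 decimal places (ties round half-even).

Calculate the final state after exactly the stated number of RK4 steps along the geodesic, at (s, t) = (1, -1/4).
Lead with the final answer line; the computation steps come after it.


Answer: s = 1.0957, t = -0.1478, ds/dtau = 0.4572, dt/dtau = 0.5214

f(Y) = (ds/dtau, dt/dtau, -Gamma^s_ij Y'^i Y'^j, -Gamma^t_ij Y'^i Y'^j) with the Gammas evaluated at the stage position; h = 0.050000; intermediate values shown to 6 dp
step 0: s = 1.0000, t = -0.2500, ds/dtau = 0.5000, dt/dtau = 0.5000
step 1:
  k1: at (s, t) = (1.000000, -0.250000), (ds/dtau, dt/dtau) = (0.500000, 0.500000); Gamma_sss = 0.752850, Gamma_sst = -0.062737, Gamma_stt = 0.250950, Gamma_tss = -0.403590, Gamma_tst = 0.033632, Gamma_ttt = -0.134530; k1 = (0.500000, 0.500000, -0.219581, 0.117714)
  k2: at (s, t) = (1.012500, -0.237500), (ds/dtau, dt/dtau) = (0.494510, 0.502943); Gamma_sss = 0.750278, Gamma_sst = -0.059397, Gamma_stt = 0.253219, Gamma_tss = -0.395358, Gamma_tst = 0.031299, Gamma_ttt = -0.133433; k2 = (0.494510, 0.502943, -0.217980, 0.114864)
  k3: at (s, t) = (1.012363, -0.237426), (ds/dtau, dt/dtau) = (0.494550, 0.502872); Gamma_sss = 0.750355, Gamma_sst = -0.059385, Gamma_stt = 0.253210, Gamma_tss = -0.395428, Gamma_tst = 0.031295, Gamma_ttt = -0.133439; k3 = (0.494550, 0.502872, -0.218016, 0.114892)
  k4: at (s, t) = (1.024728, -0.224856), (ds/dtau, dt/dtau) = (0.489099, 0.505745); Gamma_sss = 0.747818, Gamma_sst = -0.056051, Gamma_stt = 0.255436, Gamma_tss = -0.387344, Gamma_tst = 0.029032, Gamma_ttt = -0.132307; k4 = (0.489099, 0.505745, -0.216497, 0.112138)
  Y <- Y + (h/6)(k1 + 2k2 + 2k3 + k4): s = 1.0247, t = -0.2249, ds/dtau = 0.4891, dt/dtau = 0.5057
step 2:
  k1: at (s, t) = (1.024727, -0.224855), (ds/dtau, dt/dtau) = (0.489099, 0.505745); Gamma_sss = 0.747818, Gamma_sst = -0.056050, Gamma_stt = 0.255436, Gamma_tss = -0.387344, Gamma_tst = 0.029032, Gamma_ttt = -0.132307; k1 = (0.489099, 0.505745, -0.216498, 0.112138)
  k2: at (s, t) = (1.036954, -0.212212), (ds/dtau, dt/dtau) = (0.483687, 0.508548); Gamma_sss = 0.745317, Gamma_sst = -0.052722, Gamma_stt = 0.257620, Gamma_tss = -0.379405, Gamma_tst = 0.026838, Gamma_ttt = -0.131142; k2 = (0.483687, 0.508548, -0.215059, 0.109476)
  k3: at (s, t) = (1.036819, -0.212142), (ds/dtau, dt/dtau) = (0.483723, 0.508482); Gamma_sss = 0.745392, Gamma_sst = -0.052710, Gamma_stt = 0.257612, Gamma_tss = -0.379470, Gamma_tst = 0.026834, Gamma_ttt = -0.131147; k3 = (0.483723, 0.508482, -0.215090, 0.109500)
  k4: at (s, t) = (1.048913, -0.199431), (ds/dtau, dt/dtau) = (0.478345, 0.511220); Gamma_sss = 0.742923, Gamma_sst = -0.049387, Gamma_stt = 0.259754, Gamma_tss = -0.371666, Gamma_tst = 0.024707, Gamma_ttt = -0.129949; k4 = (0.478345, 0.511220, -0.213722, 0.106920)
  Y <- Y + (h/6)(k1 + 2k2 + 2k3 + k4): s = 1.0489, t = -0.1994, ds/dtau = 0.4783, dt/dtau = 0.5112
step 3:
  k1: at (s, t) = (1.048912, -0.199430), (ds/dtau, dt/dtau) = (0.478345, 0.511220); Gamma_sss = 0.742924, Gamma_sst = -0.049387, Gamma_stt = 0.259754, Gamma_tss = -0.371667, Gamma_tst = 0.024707, Gamma_ttt = -0.129949; k1 = (0.478345, 0.511220, -0.213723, 0.106920)
  k2: at (s, t) = (1.060871, -0.186650), (ds/dtau, dt/dtau) = (0.473002, 0.513893); Gamma_sss = 0.740487, Gamma_sst = -0.046071, Gamma_stt = 0.261854, Gamma_tss = -0.363995, Gamma_tst = 0.022646, Gamma_ttt = -0.128717; k2 = (0.473002, 0.513893, -0.212425, 0.104420)
  k3: at (s, t) = (1.060737, -0.186583), (ds/dtau, dt/dtau) = (0.473034, 0.513830); Gamma_sss = 0.740560, Gamma_sst = -0.046059, Gamma_stt = 0.261846, Gamma_tss = -0.364055, Gamma_tst = 0.022642, Gamma_ttt = -0.128722; k3 = (0.473034, 0.513830, -0.212452, 0.104440)
  k4: at (s, t) = (1.072564, -0.173739), (ds/dtau, dt/dtau) = (0.467722, 0.516442); Gamma_sss = 0.738152, Gamma_sst = -0.042748, Gamma_stt = 0.263905, Gamma_tss = -0.356507, Gamma_tst = 0.020646, Gamma_ttt = -0.127459; k4 = (0.467722, 0.516442, -0.211216, 0.102012)
  Y <- Y + (h/6)(k1 + 2k2 + 2k3 + k4): s = 1.0726, t = -0.1737, ds/dtau = 0.4677, dt/dtau = 0.5164
step 4:
  k1: at (s, t) = (1.072564, -0.173737), (ds/dtau, dt/dtau) = (0.467723, 0.516442); Gamma_sss = 0.738152, Gamma_sst = -0.042748, Gamma_stt = 0.263905, Gamma_tss = -0.356507, Gamma_tst = 0.020646, Gamma_ttt = -0.127459; k1 = (0.467723, 0.516442, -0.211216, 0.102012)
  k2: at (s, t) = (1.084257, -0.160826), (ds/dtau, dt/dtau) = (0.462442, 0.518992); Gamma_sss = 0.735774, Gamma_sst = -0.039444, Gamma_stt = 0.265922, Gamma_tss = -0.349080, Gamma_tst = 0.018714, Gamma_ttt = -0.126164; k2 = (0.462442, 0.518992, -0.210041, 0.099652)
  k3: at (s, t) = (1.084125, -0.160763), (ds/dtau, dt/dtau) = (0.462472, 0.518933); Gamma_sss = 0.735844, Gamma_sst = -0.039432, Gamma_stt = 0.265916, Gamma_tss = -0.349136, Gamma_tst = 0.018709, Gamma_ttt = -0.126169; k3 = (0.462472, 0.518933, -0.210064, 0.099669)
  k4: at (s, t) = (1.095687, -0.147791), (ds/dtau, dt/dtau) = (0.457219, 0.521425); Gamma_sss = 0.733491, Gamma_sst = -0.036134, Gamma_stt = 0.267892, Gamma_tss = -0.341823, Gamma_tst = 0.016839, Gamma_ttt = -0.124844; k4 = (0.457219, 0.521425, -0.208942, 0.097372)
  Y <- Y + (h/6)(k1 + 2k2 + 2k3 + k4): s = 1.0957, t = -0.1478, ds/dtau = 0.4572, dt/dtau = 0.5214


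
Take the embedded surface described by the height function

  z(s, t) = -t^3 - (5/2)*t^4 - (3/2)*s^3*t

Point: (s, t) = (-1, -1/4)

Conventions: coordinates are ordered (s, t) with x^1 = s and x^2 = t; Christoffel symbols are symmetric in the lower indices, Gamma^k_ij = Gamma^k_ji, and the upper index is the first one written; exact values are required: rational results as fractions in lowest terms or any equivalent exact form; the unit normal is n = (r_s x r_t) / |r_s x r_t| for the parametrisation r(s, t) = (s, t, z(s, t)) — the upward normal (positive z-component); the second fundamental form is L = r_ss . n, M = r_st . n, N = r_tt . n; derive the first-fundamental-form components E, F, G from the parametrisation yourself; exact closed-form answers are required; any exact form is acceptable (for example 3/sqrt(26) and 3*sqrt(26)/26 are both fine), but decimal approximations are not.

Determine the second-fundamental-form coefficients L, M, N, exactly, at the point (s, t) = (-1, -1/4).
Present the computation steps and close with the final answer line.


z_s = 9/8, z_t = 47/32, z_ss = -9/4, z_st = -9/2, z_tt = -3/8
E = 145/64, F = 423/256, G = 3233/1024; answer radicand W^2 = 4529/1024
unnormalised second-form numerators: l = -9/4, m = -9/2, n = -3/8; L = l/sqrt(4529/1024), and similarly M = m/sqrt(W^2), N = n/sqrt(W^2)

Answer: L = -72*sqrt(4529)/4529, M = -144*sqrt(4529)/4529, N = -12*sqrt(4529)/4529


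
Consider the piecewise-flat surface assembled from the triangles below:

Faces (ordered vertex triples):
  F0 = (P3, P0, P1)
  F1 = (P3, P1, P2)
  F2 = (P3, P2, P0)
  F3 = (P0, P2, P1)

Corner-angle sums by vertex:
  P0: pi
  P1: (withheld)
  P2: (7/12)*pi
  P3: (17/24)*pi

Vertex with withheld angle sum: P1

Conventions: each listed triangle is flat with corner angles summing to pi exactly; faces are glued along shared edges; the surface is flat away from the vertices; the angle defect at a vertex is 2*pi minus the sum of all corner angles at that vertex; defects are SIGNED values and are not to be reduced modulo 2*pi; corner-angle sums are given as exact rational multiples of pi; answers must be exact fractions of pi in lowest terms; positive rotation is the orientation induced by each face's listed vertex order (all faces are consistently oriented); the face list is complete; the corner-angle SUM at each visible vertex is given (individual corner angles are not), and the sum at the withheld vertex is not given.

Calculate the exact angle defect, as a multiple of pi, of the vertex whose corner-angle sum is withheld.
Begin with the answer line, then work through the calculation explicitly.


Answer: defect(P1) = (7/24)*pi

V = 4, E = 6, F = 4; chi = V - E + F = 2
Gauss-Bonnet: total defect = 2*pi*chi = 4*pi; visible defects sum to (89/24)*pi


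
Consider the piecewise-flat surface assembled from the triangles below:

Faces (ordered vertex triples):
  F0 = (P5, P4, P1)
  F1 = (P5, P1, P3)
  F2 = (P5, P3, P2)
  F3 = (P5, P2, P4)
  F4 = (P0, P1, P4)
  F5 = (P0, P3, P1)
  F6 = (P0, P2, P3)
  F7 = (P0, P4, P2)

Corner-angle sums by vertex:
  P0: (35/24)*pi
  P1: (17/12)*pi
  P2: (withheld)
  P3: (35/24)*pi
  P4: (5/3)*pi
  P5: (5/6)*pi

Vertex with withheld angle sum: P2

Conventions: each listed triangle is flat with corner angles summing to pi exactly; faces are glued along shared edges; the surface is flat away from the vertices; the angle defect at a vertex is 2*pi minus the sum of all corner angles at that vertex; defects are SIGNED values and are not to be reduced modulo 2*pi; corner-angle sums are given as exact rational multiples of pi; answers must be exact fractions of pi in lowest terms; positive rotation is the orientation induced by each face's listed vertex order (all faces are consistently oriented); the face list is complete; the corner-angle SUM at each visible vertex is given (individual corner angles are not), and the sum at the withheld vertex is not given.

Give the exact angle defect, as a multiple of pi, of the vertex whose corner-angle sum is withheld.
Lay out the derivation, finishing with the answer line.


V = 6, E = 12, F = 8; chi = V - E + F = 2
Gauss-Bonnet: total defect = 2*pi*chi = 4*pi; visible defects sum to (19/6)*pi

Answer: defect(P2) = (5/6)*pi


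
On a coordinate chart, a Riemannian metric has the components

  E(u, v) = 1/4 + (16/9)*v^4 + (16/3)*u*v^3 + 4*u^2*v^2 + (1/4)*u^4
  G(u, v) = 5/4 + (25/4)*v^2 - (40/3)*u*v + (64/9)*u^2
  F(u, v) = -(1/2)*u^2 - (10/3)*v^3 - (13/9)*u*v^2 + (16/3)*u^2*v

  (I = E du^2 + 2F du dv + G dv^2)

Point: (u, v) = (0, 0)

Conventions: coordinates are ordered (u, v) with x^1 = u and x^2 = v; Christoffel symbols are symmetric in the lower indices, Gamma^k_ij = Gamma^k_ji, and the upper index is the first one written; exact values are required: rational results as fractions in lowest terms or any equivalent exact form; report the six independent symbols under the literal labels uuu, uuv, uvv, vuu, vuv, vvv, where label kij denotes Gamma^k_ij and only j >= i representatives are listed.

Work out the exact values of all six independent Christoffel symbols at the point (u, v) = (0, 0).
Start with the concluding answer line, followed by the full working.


Answer: Gamma_uuu = 0, Gamma_uuv = 0, Gamma_uvv = 0, Gamma_vuu = 0, Gamma_vuv = 0, Gamma_vvv = 0

E = 1/4, F = 0, G = 5/4 at the point
E_u = 0, E_v = 0, F_u = 0, F_v = 0, G_u = 0, G_v = 0
EG - F^2 = 5/16;  g^inv = (16/5) * [[5/4, 0], [0, 1/4]]
first-kind symbols [ij,l] = (1/2)(d_i g_jl + d_j g_il - d_l g_ij): [uu,u] = E_u/2 = 0, [uu,v] = F_u - E_v/2 = 0, [uv,u] = E_v/2 = 0, [uv,v] = G_u/2 = 0, [vv,u] = F_v - G_u/2 = 0, [vv,v] = G_v/2 = 0
Gamma^u_ij = (G*[ij,u] - F*[ij,v])/(EG - F^2), Gamma^v_ij = (E*[ij,v] - F*[ij,u])/(EG - F^2)


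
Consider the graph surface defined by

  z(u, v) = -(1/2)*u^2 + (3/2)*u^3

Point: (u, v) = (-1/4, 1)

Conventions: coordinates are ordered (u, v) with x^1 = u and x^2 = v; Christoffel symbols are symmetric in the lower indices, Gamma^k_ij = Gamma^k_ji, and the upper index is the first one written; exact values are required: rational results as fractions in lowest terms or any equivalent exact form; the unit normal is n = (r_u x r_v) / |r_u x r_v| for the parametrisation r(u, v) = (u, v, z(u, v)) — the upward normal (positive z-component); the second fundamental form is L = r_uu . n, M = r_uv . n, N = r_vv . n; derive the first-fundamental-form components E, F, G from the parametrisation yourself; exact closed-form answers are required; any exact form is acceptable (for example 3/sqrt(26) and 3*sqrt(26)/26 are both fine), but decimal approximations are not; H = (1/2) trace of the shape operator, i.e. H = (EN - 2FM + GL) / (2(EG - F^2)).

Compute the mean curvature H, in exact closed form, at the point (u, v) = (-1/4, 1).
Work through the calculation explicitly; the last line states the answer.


z_u = 17/32, z_v = 0, z_uu = -13/4, z_uv = 0, z_vv = 0
E = 1313/1024, F = 0, G = 1; answer radicand W^2 = 1313/1024
unnormalised second-form numerators: l = -13/4, m = 0, n = 0; L = l/sqrt(1313/1024), and similarly M = m/sqrt(W^2), N = n/sqrt(W^2)
H = (E*n - 2*F*m + G*l) / (2*(EG - F^2)*sqrt(W^2)); E*n - 2*F*m + G*l = -13/4, EG - F^2 = 1313/1024, so H = (-128/101)/sqrt(1313/1024)

Answer: H = -4096*sqrt(1313)/132613


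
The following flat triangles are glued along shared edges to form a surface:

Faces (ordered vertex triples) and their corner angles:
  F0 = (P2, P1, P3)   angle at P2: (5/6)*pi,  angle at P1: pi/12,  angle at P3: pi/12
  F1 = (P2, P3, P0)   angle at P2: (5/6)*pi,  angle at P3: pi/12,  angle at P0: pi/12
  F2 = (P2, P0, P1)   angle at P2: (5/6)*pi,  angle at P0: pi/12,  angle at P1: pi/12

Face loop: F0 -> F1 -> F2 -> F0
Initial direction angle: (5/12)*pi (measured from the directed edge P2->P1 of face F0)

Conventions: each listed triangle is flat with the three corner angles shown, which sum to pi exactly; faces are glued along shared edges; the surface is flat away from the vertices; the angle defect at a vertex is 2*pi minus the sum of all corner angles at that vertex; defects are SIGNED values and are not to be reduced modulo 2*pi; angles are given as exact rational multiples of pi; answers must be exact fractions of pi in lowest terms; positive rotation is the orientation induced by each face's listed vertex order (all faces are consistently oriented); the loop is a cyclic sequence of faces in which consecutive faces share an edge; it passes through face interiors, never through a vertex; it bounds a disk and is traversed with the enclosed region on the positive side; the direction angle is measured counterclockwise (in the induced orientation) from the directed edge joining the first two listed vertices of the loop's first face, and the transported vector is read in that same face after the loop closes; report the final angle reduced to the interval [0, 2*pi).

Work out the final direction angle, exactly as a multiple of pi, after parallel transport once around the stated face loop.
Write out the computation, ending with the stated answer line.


enclosed vertex P2: corner angles sum to (5/2)*pi, defect = 2*pi - (5/2)*pi = -pi/2
holonomy = initial angle + sum of enclosed defects (mod 2*pi), positive in the induced orientation
final angle = (5/12)*pi - pi/2 = (23/12)*pi (mod 2*pi)

Answer: final direction angle = (23/12)*pi


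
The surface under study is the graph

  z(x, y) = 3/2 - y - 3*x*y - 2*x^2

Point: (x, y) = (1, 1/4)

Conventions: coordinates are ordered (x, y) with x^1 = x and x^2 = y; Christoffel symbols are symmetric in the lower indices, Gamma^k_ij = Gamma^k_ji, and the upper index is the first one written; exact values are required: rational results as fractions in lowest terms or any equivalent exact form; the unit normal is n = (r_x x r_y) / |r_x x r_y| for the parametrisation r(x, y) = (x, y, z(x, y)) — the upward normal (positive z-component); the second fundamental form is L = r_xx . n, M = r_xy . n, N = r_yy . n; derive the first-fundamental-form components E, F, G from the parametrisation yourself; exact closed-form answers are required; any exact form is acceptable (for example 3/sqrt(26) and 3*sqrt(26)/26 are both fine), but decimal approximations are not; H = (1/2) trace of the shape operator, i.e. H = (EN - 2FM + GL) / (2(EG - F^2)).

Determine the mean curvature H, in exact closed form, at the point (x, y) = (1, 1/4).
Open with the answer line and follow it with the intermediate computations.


Answer: H = 1472*sqrt(633)/400689

z_x = -19/4, z_y = -4, z_xx = -4, z_xy = -3, z_yy = 0
E = 377/16, F = 19, G = 17; answer radicand W^2 = 633/16
unnormalised second-form numerators: l = -4, m = -3, n = 0; L = l/sqrt(633/16), and similarly M = m/sqrt(W^2), N = n/sqrt(W^2)
H = (E*n - 2*F*m + G*l) / (2*(EG - F^2)*sqrt(W^2)); E*n - 2*F*m + G*l = 46, EG - F^2 = 633/16, so H = (368/633)/sqrt(633/16)


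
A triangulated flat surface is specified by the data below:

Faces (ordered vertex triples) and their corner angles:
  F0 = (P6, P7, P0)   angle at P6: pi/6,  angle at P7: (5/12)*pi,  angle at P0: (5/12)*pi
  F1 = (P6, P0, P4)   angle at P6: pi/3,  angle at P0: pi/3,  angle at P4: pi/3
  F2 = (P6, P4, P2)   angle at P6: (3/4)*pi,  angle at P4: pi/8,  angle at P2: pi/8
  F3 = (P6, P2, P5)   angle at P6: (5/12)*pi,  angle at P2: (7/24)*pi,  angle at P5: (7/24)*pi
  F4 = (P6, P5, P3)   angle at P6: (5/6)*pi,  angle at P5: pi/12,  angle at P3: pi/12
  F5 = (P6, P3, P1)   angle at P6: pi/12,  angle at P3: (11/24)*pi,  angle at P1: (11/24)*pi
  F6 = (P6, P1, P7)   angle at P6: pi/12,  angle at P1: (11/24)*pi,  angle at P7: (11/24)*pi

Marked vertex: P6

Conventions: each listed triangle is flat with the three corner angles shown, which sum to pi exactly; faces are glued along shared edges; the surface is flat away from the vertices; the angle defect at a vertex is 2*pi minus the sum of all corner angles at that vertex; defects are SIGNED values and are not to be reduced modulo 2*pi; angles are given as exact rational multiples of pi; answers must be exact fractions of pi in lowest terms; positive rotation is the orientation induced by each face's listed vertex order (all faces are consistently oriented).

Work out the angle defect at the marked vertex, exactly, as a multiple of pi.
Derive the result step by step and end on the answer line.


Sum of corner angles at P6: (8/3)*pi
defect = 2*pi - (8/3)*pi

Answer: defect(P6) = (-2/3)*pi


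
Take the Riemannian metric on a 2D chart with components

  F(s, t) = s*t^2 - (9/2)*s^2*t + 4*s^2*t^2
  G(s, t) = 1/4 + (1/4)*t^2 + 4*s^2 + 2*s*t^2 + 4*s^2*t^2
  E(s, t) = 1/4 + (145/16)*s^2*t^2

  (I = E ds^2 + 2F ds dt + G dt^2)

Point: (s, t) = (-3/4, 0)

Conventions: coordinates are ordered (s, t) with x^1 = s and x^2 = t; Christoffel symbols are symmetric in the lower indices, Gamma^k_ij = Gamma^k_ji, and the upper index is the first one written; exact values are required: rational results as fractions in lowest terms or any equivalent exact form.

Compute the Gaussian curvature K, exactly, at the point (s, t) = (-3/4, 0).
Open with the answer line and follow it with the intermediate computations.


Answer: K = 1603/800

E = 1/4, F = 0, G = 5/2, EG - F^2 = 5/8 at the point
E_s = 0, E_t = 0, F_s = 0, F_t = -81/32, G_s = -6, G_t = 0
E_tt = 1305/128, F_st = 27/4, G_ss = 8
Compute both Brioschi determinants and normalise by (EG - F^2)^2.
M1 = [[-E_tt/2 + F_st - G_ss/2, E_s/2, F_s - E_t/2], [F_t - G_s/2, E, F], [G_t/2, F, G]] = [[-601/256, 0, 0], [15/32, 1/4, 0], [0, 0, 5/2]]; det M1 = -3005/2048
M2 = [[0, E_t/2, G_s/2], [E_t/2, E, F], [G_s/2, F, G]] = [[0, 0, -3], [0, 1/4, 0], [-3, 0, 5/2]]; det M2 = -9/4
det M1 - det M2 = 1603/2048; K = 1603/2048 / (5/8)^2 = 1603/800
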